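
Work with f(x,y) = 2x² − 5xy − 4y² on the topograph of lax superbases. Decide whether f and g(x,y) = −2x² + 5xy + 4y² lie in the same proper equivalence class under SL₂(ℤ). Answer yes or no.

D₁ = 57, D₂ = 57
river cycle of f (length 6): (-4, 5, 2), (2, 7, -1), (-1, 7, 2), (2, 5, -4), (-4, 3, 3), (3, 3, -4)
river cycle of g (length 6): (4, 3, -3), (-3, 3, 4), (4, 5, -2), (-2, 7, 1), (1, 7, -2), (-2, 5, 4)
cycles differ ⇒ inequivalent

no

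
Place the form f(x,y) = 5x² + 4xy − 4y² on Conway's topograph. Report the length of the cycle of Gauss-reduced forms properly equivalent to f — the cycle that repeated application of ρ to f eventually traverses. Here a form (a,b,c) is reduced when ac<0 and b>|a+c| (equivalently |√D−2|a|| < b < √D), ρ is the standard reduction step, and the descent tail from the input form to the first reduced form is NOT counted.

D = 96, ⌊√D⌋ = 9
river: ρ → (-4,4,5)
river: ρ → (5,6,-3)
river: ρ → (-3,6,5)
river: ρ → (5,4,-4)
ρ-cycle length = 4 (tail of 0 descent steps not counted)

4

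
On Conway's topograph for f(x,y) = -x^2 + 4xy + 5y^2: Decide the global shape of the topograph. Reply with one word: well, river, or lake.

D = b²−4ac = 4² − 4·(-1)·5 = 36
D = 6² is a perfect square ⇒ form factors over ℤ ⇒ lakes

lake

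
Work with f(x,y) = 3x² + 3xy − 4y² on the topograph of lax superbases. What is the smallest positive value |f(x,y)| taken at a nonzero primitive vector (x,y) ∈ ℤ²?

river: ρ → (-4,5,2)
river: ρ → (2,7,-1)
river: ρ → (-1,7,2)
river: ρ → (2,5,-4)
river: ρ → (-4,3,3)
river: ρ → (3,3,-4)
closes: descent 0, river 6
min |a| on river = 1

1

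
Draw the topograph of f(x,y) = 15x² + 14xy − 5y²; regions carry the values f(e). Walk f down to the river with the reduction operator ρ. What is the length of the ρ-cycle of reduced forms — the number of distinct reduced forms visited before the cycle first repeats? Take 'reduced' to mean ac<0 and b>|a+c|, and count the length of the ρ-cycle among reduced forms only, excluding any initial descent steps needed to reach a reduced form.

D = 496, ⌊√D⌋ = 22
river: ρ → (-5,16,12)
river: ρ → (12,8,-9)
river: ρ → (-9,10,11)
river: ρ → (11,12,-8)
river: ρ → (-8,20,3)
river: ρ → (3,22,-1)
river: ρ → (-1,22,3)
river: ρ → (3,20,-8)
river: ρ → (-8,12,11)
river: ρ → (11,10,-9)
river: ρ → (-9,8,12)
river: ρ → (12,16,-5)
river: ρ → (-5,14,15)
river: ρ → (15,16,-4)
river: ρ → (-4,16,15)
river: ρ → (15,14,-5)
ρ-cycle length = 16 (tail of 0 descent steps not counted)

16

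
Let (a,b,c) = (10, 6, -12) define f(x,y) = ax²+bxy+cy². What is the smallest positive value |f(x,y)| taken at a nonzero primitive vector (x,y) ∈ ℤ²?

river: ρ → (-12,18,4)
river: ρ → (4,22,-2)
river: ρ → (-2,22,4)
river: ρ → (4,18,-12)
river: ρ → (-12,6,10)
river: ρ → (10,14,-8)
river: ρ → (-8,18,6)
river: ρ → (6,18,-8)
river: ρ → (-8,14,10)
river: ρ → (10,6,-12)
closes: descent 0, river 10
min |a| on river = 2

2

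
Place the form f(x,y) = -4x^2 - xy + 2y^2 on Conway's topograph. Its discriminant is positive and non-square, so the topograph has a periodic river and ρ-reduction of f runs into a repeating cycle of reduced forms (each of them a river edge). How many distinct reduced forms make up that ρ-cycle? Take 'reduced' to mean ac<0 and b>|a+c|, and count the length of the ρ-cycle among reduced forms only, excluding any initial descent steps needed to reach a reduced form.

D = 33, ⌊√D⌋ = 5
descent: ρ → (2,5,-1)  [lands on river]
river: ρ → (-1,5,2)
river: ρ → (2,3,-3)
river: ρ → (-3,3,2)
ρ-cycle length = 4 (tail of 1 descent step not counted)

4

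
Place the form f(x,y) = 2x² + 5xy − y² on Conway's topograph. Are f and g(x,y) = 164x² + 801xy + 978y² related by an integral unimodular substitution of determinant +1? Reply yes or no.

D₁ = 33, D₂ = 33
river cycle of f (length 4): (-1, 5, 2), (2, 3, -3), (-3, 3, 2), (2, 5, -1)
river cycle of g (length 4): (2, 5, -1), (-1, 5, 2), (2, 3, -3), (-3, 3, 2)
cycles coincide ⇒ equivalent

yes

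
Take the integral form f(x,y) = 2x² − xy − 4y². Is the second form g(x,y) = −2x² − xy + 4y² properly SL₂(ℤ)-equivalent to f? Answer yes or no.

D₁ = 33, D₂ = 33
river cycle of f (length 4): (2, 3, -3), (-3, 3, 2), (2, 5, -1), (-1, 5, 2)
river cycle of g (length 4): (-2, 3, 3), (3, 3, -2), (-2, 5, 1), (1, 5, -2)
cycles differ ⇒ inequivalent

no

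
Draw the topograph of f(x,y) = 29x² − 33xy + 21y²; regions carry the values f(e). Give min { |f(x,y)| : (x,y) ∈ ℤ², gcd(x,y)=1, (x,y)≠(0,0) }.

translate: b→25 (≡-33 mod 58), so (29,-33,21)→(29,25,17)
flip: (29,25,17)→(17,-25,29)
translate: b→9 (≡-25 mod 34), so (17,-25,29)→(17,9,21)
reduced (well bottom): (17,9,21) with a≤c, −a<b≤a
well minimum = a = 17

17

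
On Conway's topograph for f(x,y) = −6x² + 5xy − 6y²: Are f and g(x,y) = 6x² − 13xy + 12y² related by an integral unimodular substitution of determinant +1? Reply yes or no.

D₁ = -119, D₂ = -119
f is negative-definite; reduce −f:
−f: flip: (6,-5,6)→(6,5,6)
−f: reduced (well bottom): (6,5,6) with a≤c, −a<b≤a
flip sign back: reduced form of f is (-6,-5,-6)
g: translate: b→-1 (≡-13 mod 12), so (6,-13,12)→(6,-1,5)
g: flip: (6,-1,5)→(5,1,6)
g: reduced (well bottom): (5,1,6) with a≤c, −a<b≤a
reduced forms (-6, -5, -6) vs (5, 1, 6) ⇒ inequivalent

no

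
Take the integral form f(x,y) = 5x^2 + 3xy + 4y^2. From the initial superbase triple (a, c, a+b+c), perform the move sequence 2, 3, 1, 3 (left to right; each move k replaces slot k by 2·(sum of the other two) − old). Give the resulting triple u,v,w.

start (5,4,12) = (f(1,0),f(0,1),f(1,1))
replace slot 2: 2·(5+12) − 4 = 30 → (5,30,12)
replace slot 3: 2·(5+30) − 12 = 58 → (5,30,58)
replace slot 1: 2·(30+58) − 5 = 171 → (171,30,58)
replace slot 3: 2·(171+30) − 58 = 344 → (171,30,344)

171,30,344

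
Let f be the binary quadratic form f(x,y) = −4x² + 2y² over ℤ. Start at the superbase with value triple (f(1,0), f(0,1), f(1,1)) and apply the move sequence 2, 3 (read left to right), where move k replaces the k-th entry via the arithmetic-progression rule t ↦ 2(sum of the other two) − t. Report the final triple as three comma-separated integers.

start (-4,2,-2) = (f(1,0),f(0,1),f(1,1))
replace slot 2: 2·((-4)+(-2)) − 2 = -14 → (-4,-14,-2)
replace slot 3: 2·((-4)+(-14)) − (-2) = -34 → (-4,-14,-34)

-4,-14,-34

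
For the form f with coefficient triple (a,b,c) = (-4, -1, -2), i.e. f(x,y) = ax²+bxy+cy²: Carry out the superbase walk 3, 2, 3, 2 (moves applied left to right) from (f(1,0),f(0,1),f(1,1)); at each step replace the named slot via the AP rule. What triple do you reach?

start (-4,-2,-7) = (f(1,0),f(0,1),f(1,1))
replace slot 3: 2·((-4)+(-2)) − (-7) = -5 → (-4,-2,-5)
replace slot 2: 2·((-4)+(-5)) − (-2) = -16 → (-4,-16,-5)
replace slot 3: 2·((-4)+(-16)) − (-5) = -35 → (-4,-16,-35)
replace slot 2: 2·((-4)+(-35)) − (-16) = -62 → (-4,-62,-35)

-4,-62,-35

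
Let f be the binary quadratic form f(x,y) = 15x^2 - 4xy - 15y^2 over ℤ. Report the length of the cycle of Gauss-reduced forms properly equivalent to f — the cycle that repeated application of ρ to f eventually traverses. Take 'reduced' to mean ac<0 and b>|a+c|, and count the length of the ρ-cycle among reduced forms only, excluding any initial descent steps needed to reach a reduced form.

D = 916, ⌊√D⌋ = 30
descent: ρ → (-15,4,15)  [lands on river]
river: ρ → (15,26,-4)
river: ρ → (-4,30,1)
river: ρ → (1,30,-4)
river: ρ → (-4,26,15)
river: ρ → (15,4,-15)
river: ρ → (-15,26,4)
river: ρ → (4,30,-1)
river: ρ → (-1,30,4)
river: ρ → (4,26,-15)
ρ-cycle length = 10 (tail of 1 descent step not counted)

10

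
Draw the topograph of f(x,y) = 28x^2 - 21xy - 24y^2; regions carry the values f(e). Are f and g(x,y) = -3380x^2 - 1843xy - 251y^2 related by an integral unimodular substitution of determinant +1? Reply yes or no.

D₁ = 3129, D₂ = 3129
river cycle of f (length 10): (-24, 21, 28), (28, 35, -17), (-17, 33, 30), (30, 27, -20), (-20, 53, 4), (4, 51, -33), (-33, 15, 22), (22, 29, -26), (-26, 23, 25), (25, 27, -24)
river cycle of g (length 10): (-24, 21, 28), (28, 35, -17), (-17, 33, 30), (30, 27, -20), (-20, 53, 4), (4, 51, -33), (-33, 15, 22), (22, 29, -26), (-26, 23, 25), (25, 27, -24)
cycles coincide ⇒ equivalent

yes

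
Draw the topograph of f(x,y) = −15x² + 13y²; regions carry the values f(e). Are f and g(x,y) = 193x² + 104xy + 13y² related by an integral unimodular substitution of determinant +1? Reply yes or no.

D₁ = 780, D₂ = 780
river cycle of f (length 2): (13, 26, -2), (-2, 26, 13)
river cycle of g (length 2): (13, 26, -2), (-2, 26, 13)
cycles coincide ⇒ equivalent

yes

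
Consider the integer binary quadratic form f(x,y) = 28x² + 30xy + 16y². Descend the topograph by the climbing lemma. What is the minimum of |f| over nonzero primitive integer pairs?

translate: b→-26 (≡30 mod 56), so (28,30,16)→(28,-26,14)
flip: (28,-26,14)→(14,26,28)
translate: b→-2 (≡26 mod 28), so (14,26,28)→(14,-2,16)
reduced (well bottom): (14,-2,16) with a≤c, −a<b≤a
well minimum = a = 14

14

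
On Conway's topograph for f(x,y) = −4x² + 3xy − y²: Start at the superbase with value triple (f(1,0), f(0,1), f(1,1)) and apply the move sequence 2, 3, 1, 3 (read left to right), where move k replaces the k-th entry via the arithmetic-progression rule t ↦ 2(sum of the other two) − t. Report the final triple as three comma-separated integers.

start (-4,-1,-2) = (f(1,0),f(0,1),f(1,1))
replace slot 2: 2·((-4)+(-2)) − (-1) = -11 → (-4,-11,-2)
replace slot 3: 2·((-4)+(-11)) − (-2) = -28 → (-4,-11,-28)
replace slot 1: 2·((-11)+(-28)) − (-4) = -74 → (-74,-11,-28)
replace slot 3: 2·((-74)+(-11)) − (-28) = -142 → (-74,-11,-142)

-74,-11,-142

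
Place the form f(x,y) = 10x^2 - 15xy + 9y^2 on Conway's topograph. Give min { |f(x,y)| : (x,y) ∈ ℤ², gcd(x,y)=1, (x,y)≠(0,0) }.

translate: b→5 (≡-15 mod 20), so (10,-15,9)→(10,5,4)
flip: (10,5,4)→(4,-5,10)
translate: b→3 (≡-5 mod 8), so (4,-5,10)→(4,3,9)
reduced (well bottom): (4,3,9) with a≤c, −a<b≤a
well minimum = a = 4

4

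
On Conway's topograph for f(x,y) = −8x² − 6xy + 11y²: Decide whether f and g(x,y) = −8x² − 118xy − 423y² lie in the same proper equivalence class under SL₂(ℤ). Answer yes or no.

D₁ = 388, D₂ = 388
river cycle of f (length 22): (11, 6, -8), (-8, 10, 9), (9, 8, -9), (-9, 10, 8), (8, 6, -11), (-11, 16, 3), (3, 14, -16), (-16, 18, 1), (1, 18, -16), (-16, 14, 3), … (12 more)
river cycle of g (length 22): (-8, 10, 9), (9, 8, -9), (-9, 10, 8), (8, 6, -11), (-11, 16, 3), (3, 14, -16), (-16, 18, 1), (1, 18, -16), (-16, 14, 3), (3, 16, -11), … (12 more)
cycles coincide ⇒ equivalent

yes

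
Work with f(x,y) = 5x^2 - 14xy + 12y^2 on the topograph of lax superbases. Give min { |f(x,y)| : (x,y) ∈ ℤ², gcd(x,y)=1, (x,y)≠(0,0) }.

translate: b→-4 (≡-14 mod 10), so (5,-14,12)→(5,-4,3)
flip: (5,-4,3)→(3,4,5)
translate: b→-2 (≡4 mod 6), so (3,4,5)→(3,-2,4)
reduced (well bottom): (3,-2,4) with a≤c, −a<b≤a
well minimum = a = 3

3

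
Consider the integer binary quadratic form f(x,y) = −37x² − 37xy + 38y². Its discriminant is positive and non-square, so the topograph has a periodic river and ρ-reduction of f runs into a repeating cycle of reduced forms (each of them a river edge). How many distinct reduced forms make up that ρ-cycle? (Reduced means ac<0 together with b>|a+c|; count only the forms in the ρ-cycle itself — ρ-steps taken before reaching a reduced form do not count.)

D = 6993, ⌊√D⌋ = 83
descent: ρ → (38,37,-37)  [lands on river]
river: ρ → (-37,37,38)
river: ρ → (38,39,-36)
river: ρ → (-36,33,41)
river: ρ → (41,49,-28)
river: ρ → (-28,63,27)
river: ρ → (27,45,-46)
river: ρ → (-46,47,26)
river: ρ → (26,57,-36)
river: ρ → (-36,15,47)
river: ρ → (47,79,-4)
river: ρ → (-4,81,27)
river: ρ → (27,81,-4)
river: ρ → (-4,79,47)
river: ρ → (47,15,-36)
river: ρ → (-36,57,26)
river: ρ → (26,47,-46)
river: ρ → (-46,45,27)
river: ρ → (27,63,-28)
river: ρ → (-28,49,41)
river: ρ → (41,33,-36)
river: ρ → (-36,39,38)
ρ-cycle length = 22 (tail of 1 descent step not counted)

22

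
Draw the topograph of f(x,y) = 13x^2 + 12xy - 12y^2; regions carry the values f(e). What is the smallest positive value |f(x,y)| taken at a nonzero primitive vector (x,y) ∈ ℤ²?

river: ρ → (-12,12,13)
river: ρ → (13,14,-11)
river: ρ → (-11,8,16)
river: ρ → (16,24,-3)
river: ρ → (-3,24,16)
river: ρ → (16,8,-11)
river: ρ → (-11,14,13)
river: ρ → (13,12,-12)
closes: descent 0, river 8
min |a| on river = 3

3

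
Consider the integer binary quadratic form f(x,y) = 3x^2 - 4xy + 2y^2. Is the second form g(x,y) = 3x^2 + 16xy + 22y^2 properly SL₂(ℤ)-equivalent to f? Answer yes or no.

D₁ = -8, D₂ = -8
f: translate: b→2 (≡-4 mod 6), so (3,-4,2)→(3,2,1)
f: flip: (3,2,1)→(1,-2,3)
f: translate: b→0 (≡-2 mod 2), so (1,-2,3)→(1,0,2)
f: reduced (well bottom): (1,0,2) with a≤c, −a<b≤a
g: translate: b→-2 (≡16 mod 6), so (3,16,22)→(3,-2,1)
g: flip: (3,-2,1)→(1,2,3)
g: translate: b→0 (≡2 mod 2), so (1,2,3)→(1,0,2)
g: reduced (well bottom): (1,0,2) with a≤c, −a<b≤a
reduced forms (1, 0, 2) vs (1, 0, 2) ⇒ equivalent

yes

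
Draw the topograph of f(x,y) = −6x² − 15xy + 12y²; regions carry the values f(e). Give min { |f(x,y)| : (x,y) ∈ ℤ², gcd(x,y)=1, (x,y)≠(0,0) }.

descent: ρ → (12,15,-6)  [lands on river]
river: ρ → (-6,21,3)
river: ρ → (3,21,-6)
river: ρ → (-6,15,12)
river: ρ → (12,9,-9)
river: ρ → (-9,9,12)
closes: descent 1, river 6
min |a| on river = 3

3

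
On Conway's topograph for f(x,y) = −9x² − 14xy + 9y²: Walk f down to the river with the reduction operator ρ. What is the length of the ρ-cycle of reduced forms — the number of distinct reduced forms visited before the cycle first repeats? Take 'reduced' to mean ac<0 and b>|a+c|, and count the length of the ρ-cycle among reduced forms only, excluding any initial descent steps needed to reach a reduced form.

D = 520, ⌊√D⌋ = 22
descent: ρ → (9,14,-9)  [lands on river]
river: ρ → (-9,22,1)
river: ρ → (1,22,-9)
river: ρ → (-9,14,9)
river: ρ → (9,22,-1)
river: ρ → (-1,22,9)
ρ-cycle length = 6 (tail of 1 descent step not counted)

6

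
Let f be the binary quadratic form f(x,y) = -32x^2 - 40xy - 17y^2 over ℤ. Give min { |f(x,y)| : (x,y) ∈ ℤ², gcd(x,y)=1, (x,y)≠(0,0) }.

translate: b→-24 (≡40 mod 64), so (32,40,17)→(32,-24,9)
flip: (32,-24,9)→(9,24,32)
translate: b→6 (≡24 mod 18), so (9,24,32)→(9,6,17)
reduced (well bottom): (9,6,17) with a≤c, −a<b≤a
well minimum |f| = |-9| = 9 (negative-definite)

9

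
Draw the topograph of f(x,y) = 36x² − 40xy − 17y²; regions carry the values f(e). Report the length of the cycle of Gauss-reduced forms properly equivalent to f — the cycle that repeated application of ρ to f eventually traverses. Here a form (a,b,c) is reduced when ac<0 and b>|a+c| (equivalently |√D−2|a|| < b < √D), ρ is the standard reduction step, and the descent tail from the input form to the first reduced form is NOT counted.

D = 4048, ⌊√D⌋ = 63
descent: ρ → (-17,40,36)  [lands on river]
river: ρ → (36,32,-21)
river: ρ → (-21,52,16)
river: ρ → (16,44,-33)
river: ρ → (-33,22,27)
river: ρ → (27,32,-28)
river: ρ → (-28,24,31)
river: ρ → (31,38,-21)
river: ρ → (-21,46,23)
river: ρ → (23,46,-21)
river: ρ → (-21,38,31)
river: ρ → (31,24,-28)
river: ρ → (-28,32,27)
river: ρ → (27,22,-33)
river: ρ → (-33,44,16)
river: ρ → (16,52,-21)
river: ρ → (-21,32,36)
river: ρ → (36,40,-17)
river: ρ → (-17,62,3)
river: ρ → (3,58,-57)
river: ρ → (-57,56,4)
river: ρ → (4,56,-57)
river: ρ → (-57,58,3)
river: ρ → (3,62,-17)
ρ-cycle length = 24 (tail of 1 descent step not counted)

24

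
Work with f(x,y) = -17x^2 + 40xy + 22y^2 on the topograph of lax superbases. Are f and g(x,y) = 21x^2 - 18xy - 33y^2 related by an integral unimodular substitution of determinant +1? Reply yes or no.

D₁ = 3096, D₂ = 3096
river cycle of f (length 10): (22, 48, -9), (-9, 42, 37), (37, 32, -14), (-14, 52, 7), (7, 46, -35), (-35, 24, 18), (18, 48, -11), (-11, 40, 34), (34, 28, -17), (-17, 40, 22)
river cycle of g (length 10): (-33, 18, 21), (21, 24, -30), (-30, 36, 15), (15, 54, -3), (-3, 54, 15), (15, 36, -30), (-30, 24, 21), (21, 18, -33), (-33, 48, 6), (6, 48, -33)
cycles differ ⇒ inequivalent

no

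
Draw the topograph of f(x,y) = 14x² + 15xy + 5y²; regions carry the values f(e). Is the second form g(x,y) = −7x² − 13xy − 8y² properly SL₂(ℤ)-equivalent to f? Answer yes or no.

D₁ = -55, D₂ = -55
f: translate: b→-13 (≡15 mod 28), so (14,15,5)→(14,-13,4)
f: flip: (14,-13,4)→(4,13,14)
f: translate: b→-3 (≡13 mod 8), so (4,13,14)→(4,-3,4)
f: flip: (4,-3,4)→(4,3,4)
f: reduced (well bottom): (4,3,4) with a≤c, −a<b≤a
g is negative-definite; reduce −g:
−g: translate: b→-1 (≡13 mod 14), so (7,13,8)→(7,-1,2)
−g: flip: (7,-1,2)→(2,1,7)
−g: reduced (well bottom): (2,1,7) with a≤c, −a<b≤a
flip sign back: reduced form of g is (-2,-1,-7)
reduced forms (4, 3, 4) vs (-2, -1, -7) ⇒ inequivalent

no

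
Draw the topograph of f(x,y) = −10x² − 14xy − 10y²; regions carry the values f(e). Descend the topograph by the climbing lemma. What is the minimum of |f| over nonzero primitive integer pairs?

translate: b→-6 (≡14 mod 20), so (10,14,10)→(10,-6,6)
flip: (10,-6,6)→(6,6,10)
reduced (well bottom): (6,6,10) with a≤c, −a<b≤a
well minimum |f| = |-6| = 6 (negative-definite)

6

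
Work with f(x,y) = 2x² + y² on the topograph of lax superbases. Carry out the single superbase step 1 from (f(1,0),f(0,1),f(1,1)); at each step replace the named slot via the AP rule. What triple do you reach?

start (2,1,3) = (f(1,0),f(0,1),f(1,1))
replace slot 1: 2·(1+3) − 2 = 6 → (6,1,3)

6,1,3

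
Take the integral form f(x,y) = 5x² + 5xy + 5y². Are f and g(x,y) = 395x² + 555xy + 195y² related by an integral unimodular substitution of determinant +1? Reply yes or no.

D₁ = -75, D₂ = -75
f: reduced (well bottom): (5,5,5) with a≤c, −a<b≤a
g: translate: b→-235 (≡555 mod 790), so (395,555,195)→(395,-235,35)
g: flip: (395,-235,35)→(35,235,395)
g: translate: b→25 (≡235 mod 70), so (35,235,395)→(35,25,5)
g: flip: (35,25,5)→(5,-25,35)
g: translate: b→5 (≡-25 mod 10), so (5,-25,35)→(5,5,5)
g: reduced (well bottom): (5,5,5) with a≤c, −a<b≤a
reduced forms (5, 5, 5) vs (5, 5, 5) ⇒ equivalent

yes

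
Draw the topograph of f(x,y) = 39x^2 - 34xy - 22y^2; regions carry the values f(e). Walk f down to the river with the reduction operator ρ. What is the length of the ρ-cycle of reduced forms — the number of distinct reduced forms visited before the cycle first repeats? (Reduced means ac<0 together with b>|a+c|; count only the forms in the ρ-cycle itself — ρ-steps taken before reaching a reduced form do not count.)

D = 4588, ⌊√D⌋ = 67
descent: ρ → (-22,34,39)  [lands on river]
river: ρ → (39,44,-17)
river: ρ → (-17,58,18)
river: ρ → (18,50,-29)
river: ρ → (-29,66,2)
river: ρ → (2,66,-29)
river: ρ → (-29,50,18)
river: ρ → (18,58,-17)
river: ρ → (-17,44,39)
river: ρ → (39,34,-22)
river: ρ → (-22,54,19)
river: ρ → (19,60,-13)
river: ρ → (-13,44,51)
river: ρ → (51,58,-6)
river: ρ → (-6,62,31)
river: ρ → (31,62,-6)
river: ρ → (-6,58,51)
river: ρ → (51,44,-13)
river: ρ → (-13,60,19)
river: ρ → (19,54,-22)
ρ-cycle length = 20 (tail of 1 descent step not counted)

20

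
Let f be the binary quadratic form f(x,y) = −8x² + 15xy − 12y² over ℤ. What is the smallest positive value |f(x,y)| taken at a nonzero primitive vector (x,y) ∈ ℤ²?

translate: b→1 (≡-15 mod 16), so (8,-15,12)→(8,1,5)
flip: (8,1,5)→(5,-1,8)
reduced (well bottom): (5,-1,8) with a≤c, −a<b≤a
well minimum |f| = |-5| = 5 (negative-definite)

5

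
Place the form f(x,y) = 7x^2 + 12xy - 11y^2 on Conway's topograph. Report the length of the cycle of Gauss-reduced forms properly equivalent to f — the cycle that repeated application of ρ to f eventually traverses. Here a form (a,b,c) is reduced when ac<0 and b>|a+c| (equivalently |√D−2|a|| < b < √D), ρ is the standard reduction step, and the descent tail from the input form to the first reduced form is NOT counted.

D = 452, ⌊√D⌋ = 21
river: ρ → (-11,10,8)
river: ρ → (8,6,-13)
river: ρ → (-13,20,1)
river: ρ → (1,20,-13)
river: ρ → (-13,6,8)
river: ρ → (8,10,-11)
river: ρ → (-11,12,7)
river: ρ → (7,16,-7)
river: ρ → (-7,12,11)
river: ρ → (11,10,-8)
river: ρ → (-8,6,13)
river: ρ → (13,20,-1)
river: ρ → (-1,20,13)
river: ρ → (13,6,-8)
river: ρ → (-8,10,11)
river: ρ → (11,12,-7)
river: ρ → (-7,16,7)
river: ρ → (7,12,-11)
ρ-cycle length = 18 (tail of 0 descent steps not counted)

18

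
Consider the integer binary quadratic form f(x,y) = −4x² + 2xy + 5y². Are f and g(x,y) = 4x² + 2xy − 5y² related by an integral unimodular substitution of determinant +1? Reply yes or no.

D₁ = 84, D₂ = 84
river cycle of f (length 6): (5, 8, -1), (-1, 8, 5), (5, 2, -4), (-4, 6, 3), (3, 6, -4), (-4, 2, 5)
river cycle of g (length 6): (-5, 8, 1), (1, 8, -5), (-5, 2, 4), (4, 6, -3), (-3, 6, 4), (4, 2, -5)
cycles differ ⇒ inequivalent

no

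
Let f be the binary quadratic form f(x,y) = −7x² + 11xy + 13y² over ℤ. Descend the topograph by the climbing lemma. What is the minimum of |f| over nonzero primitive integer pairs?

river: ρ → (13,15,-5)
river: ρ → (-5,15,13)
river: ρ → (13,11,-7)
river: ρ → (-7,17,7)
river: ρ → (7,11,-13)
river: ρ → (-13,15,5)
river: ρ → (5,15,-13)
river: ρ → (-13,11,7)
river: ρ → (7,17,-7)
river: ρ → (-7,11,13)
closes: descent 0, river 10
min |a| on river = 5

5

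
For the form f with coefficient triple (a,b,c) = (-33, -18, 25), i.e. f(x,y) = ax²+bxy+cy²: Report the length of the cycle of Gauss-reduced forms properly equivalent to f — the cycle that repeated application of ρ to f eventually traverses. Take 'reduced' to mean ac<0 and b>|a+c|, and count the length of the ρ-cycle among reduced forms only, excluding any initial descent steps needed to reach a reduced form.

D = 3624, ⌊√D⌋ = 60
descent: ρ → (25,18,-33)  [lands on river]
river: ρ → (-33,48,10)
river: ρ → (10,52,-23)
river: ρ → (-23,40,22)
river: ρ → (22,48,-15)
river: ρ → (-15,42,31)
river: ρ → (31,20,-26)
river: ρ → (-26,32,25)
ρ-cycle length = 8 (tail of 1 descent step not counted)

8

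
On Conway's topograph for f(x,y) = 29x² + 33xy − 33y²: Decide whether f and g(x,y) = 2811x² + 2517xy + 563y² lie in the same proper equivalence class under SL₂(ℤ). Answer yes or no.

D₁ = 4917, D₂ = 4917
river cycle of f (length 12): (-33, 33, 29), (29, 25, -37), (-37, 49, 17), (17, 53, -31), (-31, 9, 39), (39, 69, -1), (-1, 69, 39), (39, 9, -31), (-31, 53, 17), (17, 49, -37), … (2 more)
river cycle of g (length 12): (29, 33, -33), (-33, 33, 29), (29, 25, -37), (-37, 49, 17), (17, 53, -31), (-31, 9, 39), (39, 69, -1), (-1, 69, 39), (39, 9, -31), (-31, 53, 17), … (2 more)
cycles coincide ⇒ equivalent

yes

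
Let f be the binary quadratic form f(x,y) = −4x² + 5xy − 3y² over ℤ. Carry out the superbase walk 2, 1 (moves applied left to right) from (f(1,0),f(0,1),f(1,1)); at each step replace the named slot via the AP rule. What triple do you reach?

start (-4,-3,-2) = (f(1,0),f(0,1),f(1,1))
replace slot 2: 2·((-4)+(-2)) − (-3) = -9 → (-4,-9,-2)
replace slot 1: 2·((-9)+(-2)) − (-4) = -18 → (-18,-9,-2)

-18,-9,-2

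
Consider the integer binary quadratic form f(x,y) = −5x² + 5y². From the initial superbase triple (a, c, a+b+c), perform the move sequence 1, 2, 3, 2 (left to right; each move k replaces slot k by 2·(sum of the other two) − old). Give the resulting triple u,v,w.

start (-5,5,0) = (f(1,0),f(0,1),f(1,1))
replace slot 1: 2·(5+0) − (-5) = 15 → (15,5,0)
replace slot 2: 2·(15+0) − 5 = 25 → (15,25,0)
replace slot 3: 2·(15+25) − 0 = 80 → (15,25,80)
replace slot 2: 2·(15+80) − 25 = 165 → (15,165,80)

15,165,80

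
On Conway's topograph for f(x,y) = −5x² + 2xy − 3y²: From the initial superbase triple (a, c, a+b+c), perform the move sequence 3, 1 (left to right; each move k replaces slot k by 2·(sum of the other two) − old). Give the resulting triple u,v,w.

start (-5,-3,-6) = (f(1,0),f(0,1),f(1,1))
replace slot 3: 2·((-5)+(-3)) − (-6) = -10 → (-5,-3,-10)
replace slot 1: 2·((-3)+(-10)) − (-5) = -21 → (-21,-3,-10)

-21,-3,-10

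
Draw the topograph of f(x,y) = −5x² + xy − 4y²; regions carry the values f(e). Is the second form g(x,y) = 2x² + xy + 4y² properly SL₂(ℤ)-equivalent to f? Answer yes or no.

D₁ = -79, D₂ = -31
discriminants differ ⇒ not SL₂(ℤ)-equivalent

no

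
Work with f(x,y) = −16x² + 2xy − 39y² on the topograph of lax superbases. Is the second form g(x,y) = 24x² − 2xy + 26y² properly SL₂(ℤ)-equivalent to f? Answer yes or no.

D₁ = -2492, D₂ = -2492
f is negative-definite; reduce −f:
−f: reduced (well bottom): (16,-2,39) with a≤c, −a<b≤a
flip sign back: reduced form of f is (-16,2,-39)
g: reduced (well bottom): (24,-2,26) with a≤c, −a<b≤a
reduced forms (-16, 2, -39) vs (24, -2, 26) ⇒ inequivalent

no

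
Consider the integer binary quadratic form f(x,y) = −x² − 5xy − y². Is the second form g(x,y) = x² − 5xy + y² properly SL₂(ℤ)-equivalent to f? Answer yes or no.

D₁ = 21, D₂ = 21
river cycle of f (length 2): (-1, 3, 3), (3, 3, -1)
river cycle of g (length 2): (1, 3, -3), (-3, 3, 1)
cycles differ ⇒ inequivalent

no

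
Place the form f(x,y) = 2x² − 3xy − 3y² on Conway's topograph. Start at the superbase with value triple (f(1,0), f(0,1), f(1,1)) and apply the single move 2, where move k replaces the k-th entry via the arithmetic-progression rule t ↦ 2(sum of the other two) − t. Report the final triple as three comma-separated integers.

start (2,-3,-4) = (f(1,0),f(0,1),f(1,1))
replace slot 2: 2·(2+(-4)) − (-3) = -1 → (2,-1,-4)

2,-1,-4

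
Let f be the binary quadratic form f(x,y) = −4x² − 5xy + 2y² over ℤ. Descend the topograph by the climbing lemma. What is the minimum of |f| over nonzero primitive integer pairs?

descent: ρ → (2,5,-4)  [lands on river]
river: ρ → (-4,3,3)
river: ρ → (3,3,-4)
river: ρ → (-4,5,2)
river: ρ → (2,7,-1)
river: ρ → (-1,7,2)
closes: descent 1, river 6
min |a| on river = 1

1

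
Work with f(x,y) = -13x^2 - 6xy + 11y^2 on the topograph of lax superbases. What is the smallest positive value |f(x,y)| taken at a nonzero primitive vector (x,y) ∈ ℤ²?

descent: ρ → (11,6,-13)  [lands on river]
river: ρ → (-13,20,4)
river: ρ → (4,20,-13)
river: ρ → (-13,6,11)
river: ρ → (11,16,-8)
river: ρ → (-8,16,11)
closes: descent 1, river 6
min |a| on river = 4

4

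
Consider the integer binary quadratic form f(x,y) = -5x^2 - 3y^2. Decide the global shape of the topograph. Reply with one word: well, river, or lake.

D = b²−4ac = 0² − 4·(-5)·(-3) = -60
D < 0 ⇒ definite ⇒ every region one sign ⇒ single well

well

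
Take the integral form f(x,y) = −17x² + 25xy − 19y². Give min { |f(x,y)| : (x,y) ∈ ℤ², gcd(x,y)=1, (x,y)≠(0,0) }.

translate: b→9 (≡-25 mod 34), so (17,-25,19)→(17,9,11)
flip: (17,9,11)→(11,-9,17)
reduced (well bottom): (11,-9,17) with a≤c, −a<b≤a
well minimum |f| = |-11| = 11 (negative-definite)

11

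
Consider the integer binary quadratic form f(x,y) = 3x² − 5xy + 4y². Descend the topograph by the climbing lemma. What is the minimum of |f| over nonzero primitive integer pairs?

translate: b→1 (≡-5 mod 6), so (3,-5,4)→(3,1,2)
flip: (3,1,2)→(2,-1,3)
reduced (well bottom): (2,-1,3) with a≤c, −a<b≤a
well minimum = a = 2

2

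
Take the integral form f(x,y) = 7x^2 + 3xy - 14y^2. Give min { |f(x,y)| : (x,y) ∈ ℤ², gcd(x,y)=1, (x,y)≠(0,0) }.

descent: ρ → (-14,-3,7)
descent: ρ → (7,17,-4)  [lands on river]
river: ρ → (-4,15,11)
river: ρ → (11,7,-8)
river: ρ → (-8,9,10)
river: ρ → (10,11,-7)
river: ρ → (-7,17,4)
river: ρ → (4,15,-11)
river: ρ → (-11,7,8)
river: ρ → (8,9,-10)
river: ρ → (-10,11,7)
closes: descent 2, river 10
min |a| on river = 4

4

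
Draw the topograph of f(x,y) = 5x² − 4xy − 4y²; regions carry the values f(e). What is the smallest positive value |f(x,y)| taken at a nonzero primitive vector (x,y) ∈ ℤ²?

descent: ρ → (-4,4,5)  [lands on river]
river: ρ → (5,6,-3)
river: ρ → (-3,6,5)
river: ρ → (5,4,-4)
closes: descent 1, river 4
min |a| on river = 3

3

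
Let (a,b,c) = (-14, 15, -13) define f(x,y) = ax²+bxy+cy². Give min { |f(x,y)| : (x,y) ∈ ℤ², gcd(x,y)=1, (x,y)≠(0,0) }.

translate: b→13 (≡-15 mod 28), so (14,-15,13)→(14,13,12)
flip: (14,13,12)→(12,-13,14)
translate: b→11 (≡-13 mod 24), so (12,-13,14)→(12,11,13)
reduced (well bottom): (12,11,13) with a≤c, −a<b≤a
well minimum |f| = |-12| = 12 (negative-definite)

12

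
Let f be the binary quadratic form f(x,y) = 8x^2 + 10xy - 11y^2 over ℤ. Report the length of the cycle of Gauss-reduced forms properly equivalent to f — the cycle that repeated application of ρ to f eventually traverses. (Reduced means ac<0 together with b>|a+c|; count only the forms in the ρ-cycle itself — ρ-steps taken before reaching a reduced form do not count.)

D = 452, ⌊√D⌋ = 21
river: ρ → (-11,12,7)
river: ρ → (7,16,-7)
river: ρ → (-7,12,11)
river: ρ → (11,10,-8)
river: ρ → (-8,6,13)
river: ρ → (13,20,-1)
river: ρ → (-1,20,13)
river: ρ → (13,6,-8)
river: ρ → (-8,10,11)
river: ρ → (11,12,-7)
river: ρ → (-7,16,7)
river: ρ → (7,12,-11)
river: ρ → (-11,10,8)
river: ρ → (8,6,-13)
river: ρ → (-13,20,1)
river: ρ → (1,20,-13)
river: ρ → (-13,6,8)
river: ρ → (8,10,-11)
ρ-cycle length = 18 (tail of 0 descent steps not counted)

18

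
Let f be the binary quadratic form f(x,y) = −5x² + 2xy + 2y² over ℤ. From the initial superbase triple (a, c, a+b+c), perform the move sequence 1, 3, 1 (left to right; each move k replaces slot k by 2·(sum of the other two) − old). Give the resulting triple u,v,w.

start (-5,2,-1) = (f(1,0),f(0,1),f(1,1))
replace slot 1: 2·(2+(-1)) − (-5) = 7 → (7,2,-1)
replace slot 3: 2·(7+2) − (-1) = 19 → (7,2,19)
replace slot 1: 2·(2+19) − 7 = 35 → (35,2,19)

35,2,19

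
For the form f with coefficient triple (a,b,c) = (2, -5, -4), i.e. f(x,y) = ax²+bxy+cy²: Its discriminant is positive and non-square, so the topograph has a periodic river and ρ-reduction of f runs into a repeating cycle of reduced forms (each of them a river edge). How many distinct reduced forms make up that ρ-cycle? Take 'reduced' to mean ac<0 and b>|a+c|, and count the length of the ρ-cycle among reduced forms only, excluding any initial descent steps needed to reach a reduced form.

D = 57, ⌊√D⌋ = 7
descent: ρ → (-4,5,2)  [lands on river]
river: ρ → (2,7,-1)
river: ρ → (-1,7,2)
river: ρ → (2,5,-4)
river: ρ → (-4,3,3)
river: ρ → (3,3,-4)
ρ-cycle length = 6 (tail of 1 descent step not counted)

6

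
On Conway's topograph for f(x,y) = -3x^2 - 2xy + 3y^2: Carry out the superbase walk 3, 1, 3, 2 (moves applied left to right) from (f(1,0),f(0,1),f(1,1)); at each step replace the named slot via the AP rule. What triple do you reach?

start (-3,3,-2) = (f(1,0),f(0,1),f(1,1))
replace slot 3: 2·((-3)+3) − (-2) = 2 → (-3,3,2)
replace slot 1: 2·(3+2) − (-3) = 13 → (13,3,2)
replace slot 3: 2·(13+3) − 2 = 30 → (13,3,30)
replace slot 2: 2·(13+30) − 3 = 83 → (13,83,30)

13,83,30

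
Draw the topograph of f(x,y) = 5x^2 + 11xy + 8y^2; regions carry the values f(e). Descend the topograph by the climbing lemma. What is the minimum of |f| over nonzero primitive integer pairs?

translate: b→1 (≡11 mod 10), so (5,11,8)→(5,1,2)
flip: (5,1,2)→(2,-1,5)
reduced (well bottom): (2,-1,5) with a≤c, −a<b≤a
well minimum = a = 2

2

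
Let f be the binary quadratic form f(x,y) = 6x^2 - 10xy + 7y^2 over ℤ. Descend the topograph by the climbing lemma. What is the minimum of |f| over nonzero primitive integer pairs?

translate: b→2 (≡-10 mod 12), so (6,-10,7)→(6,2,3)
flip: (6,2,3)→(3,-2,6)
reduced (well bottom): (3,-2,6) with a≤c, −a<b≤a
well minimum = a = 3

3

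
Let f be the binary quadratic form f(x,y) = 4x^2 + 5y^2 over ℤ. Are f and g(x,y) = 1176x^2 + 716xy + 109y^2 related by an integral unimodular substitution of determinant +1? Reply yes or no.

D₁ = -80, D₂ = -80
f: reduced (well bottom): (4,0,5) with a≤c, −a<b≤a
g: flip: (1176,716,109)→(109,-716,1176)
g: translate: b→-62 (≡-716 mod 218), so (109,-716,1176)→(109,-62,9)
g: flip: (109,-62,9)→(9,62,109)
g: translate: b→8 (≡62 mod 18), so (9,62,109)→(9,8,4)
g: flip: (9,8,4)→(4,-8,9)
g: translate: b→0 (≡-8 mod 8), so (4,-8,9)→(4,0,5)
g: reduced (well bottom): (4,0,5) with a≤c, −a<b≤a
reduced forms (4, 0, 5) vs (4, 0, 5) ⇒ equivalent

yes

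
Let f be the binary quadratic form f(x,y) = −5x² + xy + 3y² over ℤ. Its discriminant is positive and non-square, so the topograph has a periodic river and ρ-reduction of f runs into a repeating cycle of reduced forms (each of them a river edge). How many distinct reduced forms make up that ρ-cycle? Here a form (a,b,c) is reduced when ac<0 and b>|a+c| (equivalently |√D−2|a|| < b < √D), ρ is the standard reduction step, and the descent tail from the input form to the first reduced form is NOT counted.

D = 61, ⌊√D⌋ = 7
descent: ρ → (3,5,-3)  [lands on river]
river: ρ → (-3,7,1)
river: ρ → (1,7,-3)
river: ρ → (-3,5,3)
river: ρ → (3,7,-1)
river: ρ → (-1,7,3)
ρ-cycle length = 6 (tail of 1 descent step not counted)

6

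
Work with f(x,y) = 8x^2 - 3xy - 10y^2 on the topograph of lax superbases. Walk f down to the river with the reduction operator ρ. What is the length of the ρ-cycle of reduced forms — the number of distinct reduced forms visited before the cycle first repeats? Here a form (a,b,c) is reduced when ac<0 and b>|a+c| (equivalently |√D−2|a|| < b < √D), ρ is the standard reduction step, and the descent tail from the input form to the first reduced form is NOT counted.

D = 329, ⌊√D⌋ = 18
descent: ρ → (-10,3,8)  [lands on river]
river: ρ → (8,13,-5)
river: ρ → (-5,17,2)
river: ρ → (2,15,-13)
river: ρ → (-13,11,4)
river: ρ → (4,13,-10)
river: ρ → (-10,7,7)
river: ρ → (7,7,-10)
river: ρ → (-10,13,4)
river: ρ → (4,11,-13)
river: ρ → (-13,15,2)
river: ρ → (2,17,-5)
river: ρ → (-5,13,8)
river: ρ → (8,3,-10)
river: ρ → (-10,17,1)
river: ρ → (1,17,-10)
ρ-cycle length = 16 (tail of 1 descent step not counted)

16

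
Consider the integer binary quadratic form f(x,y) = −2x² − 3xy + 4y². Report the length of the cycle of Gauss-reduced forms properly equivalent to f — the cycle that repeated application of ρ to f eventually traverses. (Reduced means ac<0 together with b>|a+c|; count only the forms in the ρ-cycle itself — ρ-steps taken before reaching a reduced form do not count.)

D = 41, ⌊√D⌋ = 6
descent: ρ → (4,3,-2)  [lands on river]
river: ρ → (-2,5,2)
river: ρ → (2,3,-4)
river: ρ → (-4,5,1)
river: ρ → (1,5,-4)
river: ρ → (-4,3,2)
river: ρ → (2,5,-2)
river: ρ → (-2,3,4)
river: ρ → (4,5,-1)
river: ρ → (-1,5,4)
ρ-cycle length = 10 (tail of 1 descent step not counted)

10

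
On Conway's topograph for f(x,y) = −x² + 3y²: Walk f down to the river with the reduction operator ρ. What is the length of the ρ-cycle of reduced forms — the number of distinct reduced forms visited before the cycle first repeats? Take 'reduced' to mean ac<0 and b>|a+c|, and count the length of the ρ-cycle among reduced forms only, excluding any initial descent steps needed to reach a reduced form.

D = 12, ⌊√D⌋ = 3
descent: ρ → (3,0,-1)
descent: ρ → (-1,2,2)  [lands on river]
river: ρ → (2,2,-1)
ρ-cycle length = 2 (tail of 2 descent steps not counted)

2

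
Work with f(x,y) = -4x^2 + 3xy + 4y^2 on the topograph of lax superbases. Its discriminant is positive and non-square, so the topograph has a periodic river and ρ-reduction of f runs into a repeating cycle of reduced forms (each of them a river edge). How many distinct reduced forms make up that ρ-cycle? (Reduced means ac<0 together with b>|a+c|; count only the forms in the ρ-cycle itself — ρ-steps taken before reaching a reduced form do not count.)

D = 73, ⌊√D⌋ = 8
river: ρ → (4,5,-3)
river: ρ → (-3,7,2)
river: ρ → (2,5,-6)
river: ρ → (-6,7,1)
river: ρ → (1,7,-6)
river: ρ → (-6,5,2)
river: ρ → (2,7,-3)
river: ρ → (-3,5,4)
river: ρ → (4,3,-4)
river: ρ → (-4,5,3)
river: ρ → (3,7,-2)
river: ρ → (-2,5,6)
river: ρ → (6,7,-1)
river: ρ → (-1,7,6)
river: ρ → (6,5,-2)
river: ρ → (-2,7,3)
river: ρ → (3,5,-4)
river: ρ → (-4,3,4)
ρ-cycle length = 18 (tail of 0 descent steps not counted)

18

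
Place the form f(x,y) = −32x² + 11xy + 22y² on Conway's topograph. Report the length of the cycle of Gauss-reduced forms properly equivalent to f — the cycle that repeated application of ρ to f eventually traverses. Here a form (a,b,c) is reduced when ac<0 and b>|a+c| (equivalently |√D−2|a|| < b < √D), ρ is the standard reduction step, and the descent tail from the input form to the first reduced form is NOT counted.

D = 2937, ⌊√D⌋ = 54
river: ρ → (22,33,-21)
river: ρ → (-21,51,4)
river: ρ → (4,53,-8)
river: ρ → (-8,43,34)
river: ρ → (34,25,-17)
river: ρ → (-17,43,16)
river: ρ → (16,53,-2)
river: ρ → (-2,51,42)
river: ρ → (42,33,-11)
river: ρ → (-11,33,42)
river: ρ → (42,51,-2)
river: ρ → (-2,53,16)
river: ρ → (16,43,-17)
river: ρ → (-17,25,34)
river: ρ → (34,43,-8)
river: ρ → (-8,53,4)
river: ρ → (4,51,-21)
river: ρ → (-21,33,22)
river: ρ → (22,11,-32)
river: ρ → (-32,53,1)
river: ρ → (1,53,-32)
river: ρ → (-32,11,22)
ρ-cycle length = 22 (tail of 0 descent steps not counted)

22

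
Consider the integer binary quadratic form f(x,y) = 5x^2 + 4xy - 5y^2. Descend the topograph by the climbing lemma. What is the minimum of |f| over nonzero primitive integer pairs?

river: ρ → (-5,6,4)
river: ρ → (4,10,-1)
river: ρ → (-1,10,4)
river: ρ → (4,6,-5)
river: ρ → (-5,4,5)
river: ρ → (5,6,-4)
river: ρ → (-4,10,1)
river: ρ → (1,10,-4)
river: ρ → (-4,6,5)
river: ρ → (5,4,-5)
closes: descent 0, river 10
min |a| on river = 1

1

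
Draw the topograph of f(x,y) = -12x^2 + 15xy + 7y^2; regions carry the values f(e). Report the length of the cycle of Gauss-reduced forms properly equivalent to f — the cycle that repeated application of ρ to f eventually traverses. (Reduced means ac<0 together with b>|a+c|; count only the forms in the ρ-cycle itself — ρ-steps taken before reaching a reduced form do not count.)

D = 561, ⌊√D⌋ = 23
river: ρ → (7,13,-14)
river: ρ → (-14,15,6)
river: ρ → (6,21,-5)
river: ρ → (-5,19,10)
river: ρ → (10,21,-3)
river: ρ → (-3,21,10)
river: ρ → (10,19,-5)
river: ρ → (-5,21,6)
river: ρ → (6,15,-14)
river: ρ → (-14,13,7)
river: ρ → (7,15,-12)
river: ρ → (-12,9,10)
river: ρ → (10,11,-11)
river: ρ → (-11,11,10)
river: ρ → (10,9,-12)
river: ρ → (-12,15,7)
ρ-cycle length = 16 (tail of 0 descent steps not counted)

16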